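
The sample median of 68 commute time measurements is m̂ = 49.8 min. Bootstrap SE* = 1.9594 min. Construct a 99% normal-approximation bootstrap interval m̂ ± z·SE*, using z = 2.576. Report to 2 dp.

(44.75, 54.85)

Margin = 2.576 × 1.9594 = 5.047
Interval: 49.8 ± 5.047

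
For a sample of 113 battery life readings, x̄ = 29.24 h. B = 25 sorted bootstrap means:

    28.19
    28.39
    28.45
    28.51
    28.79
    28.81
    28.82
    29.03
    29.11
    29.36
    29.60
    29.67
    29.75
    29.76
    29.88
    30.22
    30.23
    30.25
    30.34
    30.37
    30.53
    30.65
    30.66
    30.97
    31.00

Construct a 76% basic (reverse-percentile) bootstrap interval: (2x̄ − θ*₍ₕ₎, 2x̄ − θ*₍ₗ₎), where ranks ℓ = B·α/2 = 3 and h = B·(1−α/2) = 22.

Percentile endpoints at ranks 3 and 22: θ*₍3₎ = 28.45, θ*₍22₎ = 30.65.
Basic interval reflects these around x̄:
  lower = 2 × 29.24 − 30.65 = 27.83
  upper = 2 × 29.24 − 28.45 = 30.03

(27.83, 30.03)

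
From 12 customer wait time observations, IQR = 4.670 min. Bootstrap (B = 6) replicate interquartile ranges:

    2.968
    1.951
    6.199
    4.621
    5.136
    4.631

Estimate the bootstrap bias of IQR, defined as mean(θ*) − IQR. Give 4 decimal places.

mean(θ*) = (2.968 + 1.951 + 6.199 + 4.621 + 5.136 + 4.631) / 6 = 4.25100
bias = 4.25100 − 4.670

bias = −0.4190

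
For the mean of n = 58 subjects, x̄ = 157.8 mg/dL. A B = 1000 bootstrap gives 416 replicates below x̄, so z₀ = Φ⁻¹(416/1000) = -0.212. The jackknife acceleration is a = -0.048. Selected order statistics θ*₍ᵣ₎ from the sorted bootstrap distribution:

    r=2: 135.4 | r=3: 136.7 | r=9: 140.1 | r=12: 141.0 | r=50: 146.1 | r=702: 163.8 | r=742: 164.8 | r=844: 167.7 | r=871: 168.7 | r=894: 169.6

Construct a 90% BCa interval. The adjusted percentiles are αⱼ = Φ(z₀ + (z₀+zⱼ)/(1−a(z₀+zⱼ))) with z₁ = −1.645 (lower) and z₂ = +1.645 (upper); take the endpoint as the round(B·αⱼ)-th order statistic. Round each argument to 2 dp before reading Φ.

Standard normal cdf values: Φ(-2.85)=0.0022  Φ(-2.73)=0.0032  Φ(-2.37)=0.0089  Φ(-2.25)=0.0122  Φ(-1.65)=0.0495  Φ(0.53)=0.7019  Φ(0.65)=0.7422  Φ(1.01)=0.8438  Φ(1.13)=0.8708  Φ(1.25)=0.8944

Lower: z₀ + z₁ = -0.212 + (-1.645) = -1.857; 1 − a(z₀+z₁) = 1 − (-0.048)(-1.857) = 0.9109; argument = -0.212 + (-1.857)/0.9109 = -2.2507 → -2.25.
α₁ = Φ(-2.25) = 0.0122; rank = round(1000 × 0.0122) = 12; θ*₍12₎ = 141.0.
Upper: z₀ + z₂ = 1.433; 1 − a(z₀+z₂) = 1.0688; argument = 1.1288 → 1.13; α₂ = 0.8708; rank = 871; θ*₍871₎ = 168.7.

(141.0, 168.7)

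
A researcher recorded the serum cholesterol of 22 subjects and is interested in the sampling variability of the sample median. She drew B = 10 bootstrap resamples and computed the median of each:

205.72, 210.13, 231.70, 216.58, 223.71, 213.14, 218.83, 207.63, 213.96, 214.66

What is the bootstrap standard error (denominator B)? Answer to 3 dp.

Bootstrap SE is the standard deviation of the 10 replicate medians.
Mean of replicates: (205.72 + 210.13 + 231.70 + 216.58 + 223.71 + 213.14 + 218.83 + 207.63 + 213.96 + 214.66) / 10 = 2156.0600 / 10 = 215.6060
Sum of squared deviations: (−9.8860)² + (−5.4760)² + (+16.0940)² + (+0.9740)² + (+8.1040)² + (−2.4660)² + (+3.2240)² + (−7.9760)² + (−1.6460)² + (−0.9460)² = 537.0560
Variance = 537.0560 / 10 = 53.7056
SE* = √53.7056

SE* = 7.328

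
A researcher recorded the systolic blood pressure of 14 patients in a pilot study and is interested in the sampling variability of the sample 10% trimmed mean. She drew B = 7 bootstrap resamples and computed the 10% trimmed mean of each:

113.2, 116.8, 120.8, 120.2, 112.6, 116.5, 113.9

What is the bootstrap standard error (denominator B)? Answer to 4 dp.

Bootstrap SE is the standard deviation of the 7 replicate 10% trimmed means.
Mean of replicates: (113.2 + 116.8 + 120.8 + 120.2 + 112.6 + 116.5 + 113.9) / 7 = 814.00000 / 7 = 116.28571
Sum of squared deviations: (−3.08571)² + (+0.51429)² + (+4.51429)² + (+3.91429)² + (−3.68571)² + (+0.21429)² + (−2.38571)² = 64.80857
Variance = 64.80857 / 7 = 9.25837
SE* = √9.25837

SE* = 3.0428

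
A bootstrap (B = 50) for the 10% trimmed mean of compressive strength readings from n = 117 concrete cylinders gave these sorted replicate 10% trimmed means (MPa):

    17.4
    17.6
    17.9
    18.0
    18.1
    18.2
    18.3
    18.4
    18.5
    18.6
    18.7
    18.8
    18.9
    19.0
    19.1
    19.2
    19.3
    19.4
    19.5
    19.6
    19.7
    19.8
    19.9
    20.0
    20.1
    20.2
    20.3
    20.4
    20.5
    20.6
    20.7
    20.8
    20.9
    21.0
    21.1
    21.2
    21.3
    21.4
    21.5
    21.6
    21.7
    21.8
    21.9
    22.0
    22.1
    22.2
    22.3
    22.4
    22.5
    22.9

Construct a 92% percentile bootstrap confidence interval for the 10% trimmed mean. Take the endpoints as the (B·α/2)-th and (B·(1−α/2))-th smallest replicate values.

α = 0.08; lower rank = 50 × 0.040 = 2; upper rank = 50 × 0.960 = 48.
The 2nd smallest replicate is 17.6; the 48th is 22.4.

(17.6, 22.4)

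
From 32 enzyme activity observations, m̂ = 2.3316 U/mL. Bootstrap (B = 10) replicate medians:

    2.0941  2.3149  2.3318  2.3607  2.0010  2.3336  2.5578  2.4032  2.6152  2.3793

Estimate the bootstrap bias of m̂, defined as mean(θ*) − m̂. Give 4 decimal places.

bias = +0.0076

mean(θ*) = (2.0941 + 2.3149 + 2.3318 + 2.3607 + 2.0010 + 2.3336 + 2.5578 + 2.4032 + 2.6152 + 2.3793) / 10 = 2.33916
bias = 2.33916 − 2.3316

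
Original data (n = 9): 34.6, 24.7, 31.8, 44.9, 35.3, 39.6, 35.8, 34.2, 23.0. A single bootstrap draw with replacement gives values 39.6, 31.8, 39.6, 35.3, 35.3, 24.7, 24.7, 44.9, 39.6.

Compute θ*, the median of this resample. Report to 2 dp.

Sorted: 24.7, 24.7, 31.8, 35.3, 35.3, 39.6, 39.6, 39.6, 44.9
Median = middle value = 35.30

θ* = 35.30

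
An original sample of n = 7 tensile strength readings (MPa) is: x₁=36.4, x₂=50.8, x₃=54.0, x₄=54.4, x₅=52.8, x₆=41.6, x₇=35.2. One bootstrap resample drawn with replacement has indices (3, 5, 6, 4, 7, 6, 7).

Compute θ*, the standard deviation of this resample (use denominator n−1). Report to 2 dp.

θ* = 8.62

Resample values: 54.0, 52.8, 41.6, 54.4, 35.2, 41.6, 35.2.
Mean = 44.9714; sum of squared deviations = 445.3943
s² = 445.3943 / 6 = 74.2324
s = √74.2324 = 8.62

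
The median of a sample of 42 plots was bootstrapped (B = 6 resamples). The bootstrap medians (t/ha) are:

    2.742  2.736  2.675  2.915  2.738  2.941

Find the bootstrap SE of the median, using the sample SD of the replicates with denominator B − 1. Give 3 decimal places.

Bootstrap SE is the standard deviation of the 6 replicate medians.
Mean of replicates: (2.742 + 2.736 + 2.675 + 2.915 + 2.738 + 2.941) / 6 = 16.7470 / 6 = 2.7912
Sum of squared deviations: (−0.0492)² + (−0.0552)² + (−0.1162)² + (+0.1238)² + (−0.0532)² + (+0.1498)² = 0.0596
Variance = 0.0596 / 5 = 0.0119
SE* = √0.0119

SE* = 0.109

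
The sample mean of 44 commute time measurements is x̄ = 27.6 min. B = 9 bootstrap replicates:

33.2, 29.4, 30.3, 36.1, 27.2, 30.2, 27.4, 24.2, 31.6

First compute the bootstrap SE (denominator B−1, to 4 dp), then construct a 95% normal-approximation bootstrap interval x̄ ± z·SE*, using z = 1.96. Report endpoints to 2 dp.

(20.71, 34.49)

Mean of replicates = 29.9556; sum of squared deviations = 98.7222; SE* = √(98.7222/8) = 3.5129
Margin = 1.96 × 3.5129 = 6.885
Interval: 27.6 ± 6.885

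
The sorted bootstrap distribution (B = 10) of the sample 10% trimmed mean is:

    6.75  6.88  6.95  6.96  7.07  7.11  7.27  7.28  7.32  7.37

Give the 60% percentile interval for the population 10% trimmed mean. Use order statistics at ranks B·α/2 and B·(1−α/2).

(6.88, 7.28)

α = 0.40; lower rank = 10 × 0.200 = 2; upper rank = 10 × 0.800 = 8.
The 2nd smallest replicate is 6.88; the 8th is 7.28.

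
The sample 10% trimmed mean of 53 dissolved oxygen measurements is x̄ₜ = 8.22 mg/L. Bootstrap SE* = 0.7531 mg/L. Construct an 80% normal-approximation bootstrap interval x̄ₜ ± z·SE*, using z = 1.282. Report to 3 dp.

(7.255, 9.185)

Margin = 1.282 × 0.7531 = 0.9655
Interval: 8.22 ± 0.9655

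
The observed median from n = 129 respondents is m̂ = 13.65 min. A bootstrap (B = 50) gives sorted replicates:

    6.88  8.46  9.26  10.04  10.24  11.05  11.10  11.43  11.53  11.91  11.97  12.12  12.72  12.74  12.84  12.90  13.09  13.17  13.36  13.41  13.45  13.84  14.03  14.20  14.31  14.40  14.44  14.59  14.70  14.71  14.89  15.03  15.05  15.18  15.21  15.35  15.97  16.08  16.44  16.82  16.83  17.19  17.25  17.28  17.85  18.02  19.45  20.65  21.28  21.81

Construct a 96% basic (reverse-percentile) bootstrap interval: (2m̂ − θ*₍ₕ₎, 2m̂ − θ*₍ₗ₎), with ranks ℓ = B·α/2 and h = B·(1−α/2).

Percentile endpoints at ranks 1 and 49: θ*₍1₎ = 6.88, θ*₍49₎ = 21.28.
Basic interval reflects these around m̂:
  lower = 2 × 13.65 − 21.28 = 6.02
  upper = 2 × 13.65 − 6.88 = 20.42

(6.02, 20.42)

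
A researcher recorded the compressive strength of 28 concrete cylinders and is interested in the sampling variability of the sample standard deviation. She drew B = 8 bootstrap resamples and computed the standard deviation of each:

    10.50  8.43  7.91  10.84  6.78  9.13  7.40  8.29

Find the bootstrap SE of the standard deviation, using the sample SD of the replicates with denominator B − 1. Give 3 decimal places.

SE* = 1.426

Bootstrap SE is the standard deviation of the 8 replicate standard deviations.
Mean of replicates: (10.50 + 8.43 + 7.91 + 10.84 + 6.78 + 9.13 + 7.40 + 8.29) / 8 = 69.2800 / 8 = 8.6600
Sum of squared deviations: (+1.8400)² + (−0.2300)² + (−0.7500)² + (+2.1800)² + (−1.8800)² + (+0.4700)² + (−1.2600)² + (−0.3700)² = 14.2332
Variance = 14.2332 / 7 = 2.0333
SE* = √2.0333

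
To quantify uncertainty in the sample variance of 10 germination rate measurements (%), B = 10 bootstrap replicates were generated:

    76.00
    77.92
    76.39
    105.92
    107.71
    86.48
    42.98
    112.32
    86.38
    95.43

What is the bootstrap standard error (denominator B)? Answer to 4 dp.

SE* = 19.3723

Bootstrap SE is the standard deviation of the 10 replicate variances.
Mean of replicates: (76.00 + 77.92 + 76.39 + 105.92 + 107.71 + 86.48 + 42.98 + 112.32 + 86.38 + 95.43) / 10 = 867.53000 / 10 = 86.75300
Sum of squared deviations: (−10.75300)² + (−8.83300)² + (−10.36300)² + (+19.16700)² + (+20.95700)² + (−0.27300)² + (−43.77300)² + (+25.56700)² + (−0.37300)² + (+8.67700)² = 3752.86141
Variance = 3752.86141 / 10 = 375.28614
SE* = √375.28614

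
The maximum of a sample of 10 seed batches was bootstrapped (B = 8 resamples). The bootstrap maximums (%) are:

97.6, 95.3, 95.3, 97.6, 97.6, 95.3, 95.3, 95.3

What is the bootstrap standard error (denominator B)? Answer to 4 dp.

Bootstrap SE is the standard deviation of the 8 replicate maximums.
Mean of replicates: (97.6 + 95.3 + 95.3 + 97.6 + 97.6 + 95.3 + 95.3 + 95.3) / 8 = 769.30000 / 8 = 96.16250
Sum of squared deviations: (+1.43750)² + (−0.86250)² + (−0.86250)² + (+1.43750)² + (+1.43750)² + (−0.86250)² + (−0.86250)² + (−0.86250)² = 9.91875
Variance = 9.91875 / 8 = 1.23984
SE* = √1.23984

SE* = 1.1135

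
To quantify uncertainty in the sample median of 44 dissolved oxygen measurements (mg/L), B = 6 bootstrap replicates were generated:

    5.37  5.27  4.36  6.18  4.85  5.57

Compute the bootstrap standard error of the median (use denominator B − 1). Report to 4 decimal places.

SE* = 0.6217

Bootstrap SE is the standard deviation of the 6 replicate medians.
Mean of replicates: (5.37 + 5.27 + 4.36 + 6.18 + 4.85 + 5.57) / 6 = 31.60000 / 6 = 5.26667
Sum of squared deviations: (+0.10333)² + (+0.00333)² + (−0.90667)² + (+0.91333)² + (−0.41667)² + (+0.30333)² = 1.93253
Variance = 1.93253 / 5 = 0.38651
SE* = √0.38651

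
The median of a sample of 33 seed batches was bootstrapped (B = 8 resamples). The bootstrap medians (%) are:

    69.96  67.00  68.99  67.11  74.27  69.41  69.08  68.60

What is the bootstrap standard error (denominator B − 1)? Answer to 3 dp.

Bootstrap SE is the standard deviation of the 8 replicate medians.
Mean of replicates: (69.96 + 67.00 + 68.99 + 67.11 + 74.27 + 69.41 + 69.08 + 68.60) / 8 = 554.4200 / 8 = 69.3025
Sum of squared deviations: (+0.6575)² + (−2.3025)² + (−0.3125)² + (−2.1925)² + (+4.9675)² + (+0.1075)² + (−0.2225)² + (−0.7025)² = 35.8691
Variance = 35.8691 / 7 = 5.1242
SE* = √5.1242

SE* = 2.264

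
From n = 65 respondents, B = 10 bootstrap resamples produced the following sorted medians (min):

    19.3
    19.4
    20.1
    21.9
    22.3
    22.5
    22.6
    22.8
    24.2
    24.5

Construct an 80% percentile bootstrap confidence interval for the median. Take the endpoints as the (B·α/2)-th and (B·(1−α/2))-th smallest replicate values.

(19.3, 24.2)

α = 0.20; lower rank = 10 × 0.100 = 1; upper rank = 10 × 0.900 = 9.
The 1st smallest replicate is 19.3; the 9th is 24.2.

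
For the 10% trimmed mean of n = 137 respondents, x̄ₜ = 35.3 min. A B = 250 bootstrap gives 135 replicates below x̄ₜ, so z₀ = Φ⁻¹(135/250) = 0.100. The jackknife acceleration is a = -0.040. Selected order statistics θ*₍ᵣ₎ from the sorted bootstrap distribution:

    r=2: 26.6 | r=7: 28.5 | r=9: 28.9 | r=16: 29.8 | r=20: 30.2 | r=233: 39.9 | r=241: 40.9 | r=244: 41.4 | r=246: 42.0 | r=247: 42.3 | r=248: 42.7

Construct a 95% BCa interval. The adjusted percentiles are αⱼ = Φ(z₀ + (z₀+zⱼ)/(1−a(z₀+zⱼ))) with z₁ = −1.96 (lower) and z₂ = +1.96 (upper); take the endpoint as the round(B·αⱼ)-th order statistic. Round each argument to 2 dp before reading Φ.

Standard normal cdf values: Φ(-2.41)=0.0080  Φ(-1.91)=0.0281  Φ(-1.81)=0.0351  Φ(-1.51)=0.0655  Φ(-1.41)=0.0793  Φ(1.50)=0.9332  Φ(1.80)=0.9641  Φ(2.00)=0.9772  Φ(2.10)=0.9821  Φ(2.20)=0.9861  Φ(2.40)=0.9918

Lower: z₀ + z₁ = 0.100 + (-1.960) = -1.860; 1 − a(z₀+z₁) = 1 − (-0.040)(-1.860) = 0.9256; argument = 0.100 + (-1.860)/0.9256 = -1.9095 → -1.91.
α₁ = Φ(-1.91) = 0.0281; rank = round(250 × 0.0281) = 7; θ*₍7₎ = 28.5.
Upper: z₀ + z₂ = 2.060; 1 − a(z₀+z₂) = 1.0824; argument = 2.0032 → 2.00; α₂ = 0.9772; rank = 244; θ*₍244₎ = 41.4.

(28.5, 41.4)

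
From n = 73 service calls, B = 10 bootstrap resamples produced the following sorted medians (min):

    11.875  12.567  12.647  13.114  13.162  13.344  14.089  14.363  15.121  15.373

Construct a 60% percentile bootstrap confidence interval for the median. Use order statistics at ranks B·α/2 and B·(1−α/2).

(12.567, 14.363)

α = 0.40; lower rank = 10 × 0.200 = 2; upper rank = 10 × 0.800 = 8.
The 2nd smallest replicate is 12.567; the 8th is 14.363.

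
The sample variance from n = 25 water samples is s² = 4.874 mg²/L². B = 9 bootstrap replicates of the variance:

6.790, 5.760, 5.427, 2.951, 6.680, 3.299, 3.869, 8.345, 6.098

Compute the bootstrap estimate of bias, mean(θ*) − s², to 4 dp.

bias = +0.5948

mean(θ*) = (6.790 + 5.760 + 5.427 + 2.951 + 6.680 + 3.299 + 3.869 + 8.345 + 6.098) / 9 = 5.46878
bias = 5.46878 − 4.874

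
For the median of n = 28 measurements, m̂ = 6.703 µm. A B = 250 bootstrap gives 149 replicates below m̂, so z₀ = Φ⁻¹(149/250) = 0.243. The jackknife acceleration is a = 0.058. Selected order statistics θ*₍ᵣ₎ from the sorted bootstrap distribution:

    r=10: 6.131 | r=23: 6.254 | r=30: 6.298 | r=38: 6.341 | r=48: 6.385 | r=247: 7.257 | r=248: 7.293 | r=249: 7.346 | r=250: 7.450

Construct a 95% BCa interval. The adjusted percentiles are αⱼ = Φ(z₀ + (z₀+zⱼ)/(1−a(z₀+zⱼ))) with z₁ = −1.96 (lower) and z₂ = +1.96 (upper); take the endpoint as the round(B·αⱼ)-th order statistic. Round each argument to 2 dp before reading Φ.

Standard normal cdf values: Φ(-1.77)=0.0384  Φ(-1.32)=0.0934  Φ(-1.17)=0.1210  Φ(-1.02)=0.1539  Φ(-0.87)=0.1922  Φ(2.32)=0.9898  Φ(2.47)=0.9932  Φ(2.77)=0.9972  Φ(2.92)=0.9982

(6.254, 7.346)

Lower: z₀ + z₁ = 0.243 + (-1.960) = -1.717; 1 − a(z₀+z₁) = 1 − (0.058)(-1.717) = 1.0996; argument = 0.243 + (-1.717)/1.0996 = -1.3185 → -1.32.
α₁ = Φ(-1.32) = 0.0934; rank = round(250 × 0.0934) = 23; θ*₍23₎ = 6.254.
Upper: z₀ + z₂ = 2.203; 1 − a(z₀+z₂) = 0.8722; argument = 2.7687 → 2.77; α₂ = 0.9972; rank = 249; θ*₍249₎ = 7.346.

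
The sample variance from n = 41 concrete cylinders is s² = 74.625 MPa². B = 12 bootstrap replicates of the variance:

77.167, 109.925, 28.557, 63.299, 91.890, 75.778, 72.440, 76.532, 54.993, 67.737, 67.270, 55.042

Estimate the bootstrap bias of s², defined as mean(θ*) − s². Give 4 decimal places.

mean(θ*) = (77.167 + 109.925 + 28.557 + 63.299 + 91.890 + 75.778 + 72.440 + 76.532 + 54.993 + 67.737 + 67.270 + 55.042) / 12 = 70.05250
bias = 70.05250 − 74.625

bias = −4.5725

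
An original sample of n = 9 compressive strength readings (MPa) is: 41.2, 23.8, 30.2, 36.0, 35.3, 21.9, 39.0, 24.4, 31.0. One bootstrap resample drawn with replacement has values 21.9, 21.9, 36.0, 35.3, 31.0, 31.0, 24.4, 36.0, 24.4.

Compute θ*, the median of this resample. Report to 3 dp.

θ* = 31.000

Sorted: 21.9, 21.9, 24.4, 24.4, 31.0, 31.0, 35.3, 36.0, 36.0
Median = middle value = 31.000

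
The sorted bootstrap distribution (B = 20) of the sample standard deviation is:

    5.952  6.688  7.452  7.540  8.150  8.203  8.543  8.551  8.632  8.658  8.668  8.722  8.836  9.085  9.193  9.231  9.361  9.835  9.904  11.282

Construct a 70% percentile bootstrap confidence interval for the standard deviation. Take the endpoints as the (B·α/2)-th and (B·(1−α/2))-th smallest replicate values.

(7.452, 9.361)

α = 0.30; lower rank = 20 × 0.150 = 3; upper rank = 20 × 0.850 = 17.
The 3rd smallest replicate is 7.452; the 17th is 9.361.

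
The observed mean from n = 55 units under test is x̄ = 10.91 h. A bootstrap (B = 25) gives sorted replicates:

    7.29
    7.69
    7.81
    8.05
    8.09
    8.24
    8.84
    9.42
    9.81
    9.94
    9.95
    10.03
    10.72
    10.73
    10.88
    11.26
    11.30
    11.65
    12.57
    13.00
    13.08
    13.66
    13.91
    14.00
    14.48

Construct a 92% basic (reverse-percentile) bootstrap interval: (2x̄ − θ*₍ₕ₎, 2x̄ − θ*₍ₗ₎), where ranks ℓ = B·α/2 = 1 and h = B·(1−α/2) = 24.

Percentile endpoints at ranks 1 and 24: θ*₍1₎ = 7.29, θ*₍24₎ = 14.00.
Basic interval reflects these around x̄:
  lower = 2 × 10.91 − 14.00 = 7.82
  upper = 2 × 10.91 − 7.29 = 14.53

(7.82, 14.53)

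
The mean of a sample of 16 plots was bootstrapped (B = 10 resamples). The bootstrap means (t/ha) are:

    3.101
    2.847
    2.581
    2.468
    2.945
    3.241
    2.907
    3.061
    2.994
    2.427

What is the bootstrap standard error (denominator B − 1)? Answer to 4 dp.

SE* = 0.2769

Bootstrap SE is the standard deviation of the 10 replicate means.
Mean of replicates: (3.101 + 2.847 + 2.581 + 2.468 + 2.945 + 3.241 + 2.907 + 3.061 + 2.994 + 2.427) / 10 = 28.57200 / 10 = 2.85720
Sum of squared deviations: (+0.24380)² + (−0.01020)² + (−0.27620)² + (−0.38920)² + (+0.08780)² + (+0.38380)² + (+0.04980)² + (+0.20380)² + (+0.13680)² + (−0.43020)² = 0.69012
Variance = 0.69012 / 9 = 0.07668
SE* = √0.07668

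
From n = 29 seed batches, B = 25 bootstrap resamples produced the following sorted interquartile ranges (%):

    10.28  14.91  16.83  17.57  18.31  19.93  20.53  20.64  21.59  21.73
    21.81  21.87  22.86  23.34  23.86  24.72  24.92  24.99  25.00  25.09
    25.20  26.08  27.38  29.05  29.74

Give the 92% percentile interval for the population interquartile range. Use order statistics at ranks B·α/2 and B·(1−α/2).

(10.28, 29.05)

α = 0.08; lower rank = 25 × 0.040 = 1; upper rank = 25 × 0.960 = 24.
The 1st smallest replicate is 10.28; the 24th is 29.05.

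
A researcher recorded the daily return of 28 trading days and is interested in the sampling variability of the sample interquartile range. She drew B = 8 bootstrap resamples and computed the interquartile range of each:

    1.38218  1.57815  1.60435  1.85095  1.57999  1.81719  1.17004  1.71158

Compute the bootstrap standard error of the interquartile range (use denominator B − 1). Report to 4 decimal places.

SE* = 0.2250

Bootstrap SE is the standard deviation of the 8 replicate interquartile ranges.
Mean of replicates: (1.38218 + 1.57815 + 1.60435 + 1.85095 + 1.57999 + 1.81719 + 1.17004 + 1.71158) / 8 = 12.694430 / 8 = 1.586804
Sum of squared deviations: (−0.204624)² + (−0.008654)² + (+0.017546)² + (+0.264146)² + (−0.006814)² + (+0.230386)² + (−0.416764)² + (+0.124776)² = 0.354412
Variance = 0.354412 / 7 = 0.050630
SE* = √0.050630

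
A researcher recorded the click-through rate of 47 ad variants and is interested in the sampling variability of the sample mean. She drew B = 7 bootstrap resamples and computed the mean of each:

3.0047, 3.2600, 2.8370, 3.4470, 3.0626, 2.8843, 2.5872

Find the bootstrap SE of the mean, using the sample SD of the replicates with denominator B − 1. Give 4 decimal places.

SE* = 0.2831

Bootstrap SE is the standard deviation of the 7 replicate means.
Mean of replicates: (3.0047 + 3.2600 + 2.8370 + 3.4470 + 3.0626 + 2.8843 + 2.5872) / 7 = 21.08280 / 7 = 3.01183
Sum of squared deviations: (−0.00713)² + (+0.24817)² + (−0.17483)² + (+0.43517)² + (+0.05077)² + (−0.12753)² + (−0.42463)² = 0.48073
Variance = 0.48073 / 6 = 0.08012
SE* = √0.08012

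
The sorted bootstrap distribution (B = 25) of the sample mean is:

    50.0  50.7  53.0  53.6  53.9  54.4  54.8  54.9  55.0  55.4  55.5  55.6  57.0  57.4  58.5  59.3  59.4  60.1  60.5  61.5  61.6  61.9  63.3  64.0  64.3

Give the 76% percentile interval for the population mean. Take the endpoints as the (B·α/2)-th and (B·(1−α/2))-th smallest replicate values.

α = 0.24; lower rank = 25 × 0.120 = 3; upper rank = 25 × 0.880 = 22.
The 3rd smallest replicate is 53.0; the 22nd is 61.9.

(53.0, 61.9)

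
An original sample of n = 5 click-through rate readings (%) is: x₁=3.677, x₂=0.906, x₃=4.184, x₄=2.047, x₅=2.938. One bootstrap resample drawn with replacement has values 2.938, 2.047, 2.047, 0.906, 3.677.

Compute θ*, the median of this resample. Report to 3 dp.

θ* = 2.047

Sorted: 0.906, 2.047, 2.047, 2.938, 3.677
Median = middle value = 2.047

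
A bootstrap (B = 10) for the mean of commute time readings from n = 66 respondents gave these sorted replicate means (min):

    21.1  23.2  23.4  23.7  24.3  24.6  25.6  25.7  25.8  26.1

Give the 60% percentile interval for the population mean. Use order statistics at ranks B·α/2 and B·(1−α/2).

α = 0.40; lower rank = 10 × 0.200 = 2; upper rank = 10 × 0.800 = 8.
The 2nd smallest replicate is 23.2; the 8th is 25.7.

(23.2, 25.7)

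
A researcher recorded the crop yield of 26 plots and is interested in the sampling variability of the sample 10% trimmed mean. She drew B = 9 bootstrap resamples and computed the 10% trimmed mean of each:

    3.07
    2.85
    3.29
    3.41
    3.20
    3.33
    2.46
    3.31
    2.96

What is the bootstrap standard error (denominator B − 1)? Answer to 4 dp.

Bootstrap SE is the standard deviation of the 9 replicate 10% trimmed means.
Mean of replicates: (3.07 + 2.85 + 3.29 + 3.41 + 3.20 + 3.33 + 2.46 + 3.31 + 2.96) / 9 = 27.88000 / 9 = 3.09778
Sum of squared deviations: (−0.02778)² + (−0.24778)² + (+0.19222)² + (+0.31222)² + (+0.10222)² + (+0.23222)² + (−0.63778)² + (+0.21222)² + (−0.13778)² = 0.73176
Variance = 0.73176 / 8 = 0.09147
SE* = √0.09147

SE* = 0.3024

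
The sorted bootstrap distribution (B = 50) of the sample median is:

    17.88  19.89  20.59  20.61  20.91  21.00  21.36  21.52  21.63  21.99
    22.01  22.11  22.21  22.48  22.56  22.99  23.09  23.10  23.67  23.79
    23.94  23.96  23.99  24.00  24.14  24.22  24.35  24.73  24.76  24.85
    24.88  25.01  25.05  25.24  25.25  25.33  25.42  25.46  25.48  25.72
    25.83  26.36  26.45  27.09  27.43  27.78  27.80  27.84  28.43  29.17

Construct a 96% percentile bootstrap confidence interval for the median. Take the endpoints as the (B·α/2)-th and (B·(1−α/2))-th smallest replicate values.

α = 0.04; lower rank = 50 × 0.020 = 1; upper rank = 50 × 0.980 = 49.
The 1st smallest replicate is 17.88; the 49th is 28.43.

(17.88, 28.43)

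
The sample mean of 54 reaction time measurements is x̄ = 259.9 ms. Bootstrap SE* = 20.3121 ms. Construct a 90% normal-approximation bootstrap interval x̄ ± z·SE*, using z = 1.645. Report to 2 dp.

Margin = 1.645 × 20.3121 = 33.413
Interval: 259.9 ± 33.413

(226.49, 293.31)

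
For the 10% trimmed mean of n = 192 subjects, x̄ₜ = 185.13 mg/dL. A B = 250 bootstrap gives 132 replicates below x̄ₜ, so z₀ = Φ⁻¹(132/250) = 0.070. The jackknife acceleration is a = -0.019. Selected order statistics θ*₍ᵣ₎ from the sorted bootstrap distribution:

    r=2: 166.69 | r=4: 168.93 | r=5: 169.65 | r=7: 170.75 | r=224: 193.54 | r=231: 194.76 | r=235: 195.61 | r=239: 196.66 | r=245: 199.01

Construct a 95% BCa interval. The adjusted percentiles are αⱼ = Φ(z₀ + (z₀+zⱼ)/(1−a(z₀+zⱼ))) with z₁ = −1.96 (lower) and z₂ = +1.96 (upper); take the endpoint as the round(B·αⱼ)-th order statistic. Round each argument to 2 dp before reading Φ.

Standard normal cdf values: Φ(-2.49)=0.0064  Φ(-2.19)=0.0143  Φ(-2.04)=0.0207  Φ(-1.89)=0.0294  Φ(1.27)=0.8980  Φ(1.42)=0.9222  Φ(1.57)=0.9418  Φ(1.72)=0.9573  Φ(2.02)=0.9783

Lower: z₀ + z₁ = 0.070 + (-1.960) = -1.890; 1 − a(z₀+z₁) = 1 − (-0.019)(-1.890) = 0.9641; argument = 0.070 + (-1.890)/0.9641 = -1.8904 → -1.89.
α₁ = Φ(-1.89) = 0.0294; rank = round(250 × 0.0294) = 7; θ*₍7₎ = 170.75.
Upper: z₀ + z₂ = 2.030; 1 − a(z₀+z₂) = 1.0386; argument = 2.0246 → 2.02; α₂ = 0.9783; rank = 245; θ*₍245₎ = 199.01.

(170.75, 199.01)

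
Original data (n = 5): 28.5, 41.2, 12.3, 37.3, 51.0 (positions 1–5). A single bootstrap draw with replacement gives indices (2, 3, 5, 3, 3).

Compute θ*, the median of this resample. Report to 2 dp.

Resample values: 41.2, 12.3, 51.0, 12.3, 12.3.
Sorted: 12.3, 12.3, 12.3, 41.2, 51.0
Median = middle value = 12.30

θ* = 12.30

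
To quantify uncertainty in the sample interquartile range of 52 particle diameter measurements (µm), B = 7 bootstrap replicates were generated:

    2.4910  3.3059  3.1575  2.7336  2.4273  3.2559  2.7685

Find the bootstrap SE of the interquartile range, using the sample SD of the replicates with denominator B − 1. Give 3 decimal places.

Bootstrap SE is the standard deviation of the 7 replicate interquartile ranges.
Mean of replicates: (2.4910 + 3.3059 + 3.1575 + 2.7336 + 2.4273 + 3.2559 + 2.7685) / 7 = 20.13970 / 7 = 2.87710
Sum of squared deviations: (−0.38610)² + (+0.42880)² + (+0.28040)² + (−0.14350)² + (−0.44980)² + (+0.37880)² + (−0.10860)² = 0.78976
Variance = 0.78976 / 6 = 0.13163
SE* = √0.13163

SE* = 0.363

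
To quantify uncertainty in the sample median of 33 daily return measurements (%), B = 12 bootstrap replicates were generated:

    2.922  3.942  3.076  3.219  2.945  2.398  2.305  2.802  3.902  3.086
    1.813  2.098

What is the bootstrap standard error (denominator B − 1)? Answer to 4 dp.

Bootstrap SE is the standard deviation of the 12 replicate medians.
Mean of replicates: (2.922 + 3.942 + 3.076 + 3.219 + 2.945 + 2.398 + 2.305 + 2.802 + 3.902 + 3.086 + 1.813 + 2.098) / 12 = 34.50800 / 12 = 2.87567
Sum of squared deviations: (+0.04633)² + (+1.06633)² + (+0.20033)² + (+0.34333)² + (+0.06933)² + (−0.47767)² + (−0.57067)² + (−0.07367)² + (+1.02633)² + (+0.21033)² + (−1.06267)² + (−0.77767)² = 4.69291
Variance = 4.69291 / 11 = 0.42663
SE* = √0.42663

SE* = 0.6532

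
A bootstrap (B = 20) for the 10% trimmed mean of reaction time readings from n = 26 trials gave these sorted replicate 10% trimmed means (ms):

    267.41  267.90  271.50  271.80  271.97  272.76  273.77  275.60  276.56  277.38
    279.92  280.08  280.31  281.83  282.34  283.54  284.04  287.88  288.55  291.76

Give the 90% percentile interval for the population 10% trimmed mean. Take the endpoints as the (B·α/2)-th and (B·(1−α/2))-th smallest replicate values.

α = 0.10; lower rank = 20 × 0.050 = 1; upper rank = 20 × 0.950 = 19.
The 1st smallest replicate is 267.41; the 19th is 288.55.

(267.41, 288.55)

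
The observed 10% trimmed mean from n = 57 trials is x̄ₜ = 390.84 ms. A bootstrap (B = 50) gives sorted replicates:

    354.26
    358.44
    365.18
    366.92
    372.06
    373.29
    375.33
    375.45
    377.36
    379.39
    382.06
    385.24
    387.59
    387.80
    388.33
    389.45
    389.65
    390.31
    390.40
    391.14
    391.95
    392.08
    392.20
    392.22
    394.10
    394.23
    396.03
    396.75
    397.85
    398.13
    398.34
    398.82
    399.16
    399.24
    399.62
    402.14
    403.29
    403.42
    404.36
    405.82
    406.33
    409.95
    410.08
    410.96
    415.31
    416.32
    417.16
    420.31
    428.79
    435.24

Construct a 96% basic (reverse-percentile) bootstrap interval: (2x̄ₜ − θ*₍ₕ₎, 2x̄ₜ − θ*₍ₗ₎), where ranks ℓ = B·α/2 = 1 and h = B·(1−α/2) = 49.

Percentile endpoints at ranks 1 and 49: θ*₍1₎ = 354.26, θ*₍49₎ = 428.79.
Basic interval reflects these around x̄ₜ:
  lower = 2 × 390.84 − 428.79 = 352.89
  upper = 2 × 390.84 − 354.26 = 427.42

(352.89, 427.42)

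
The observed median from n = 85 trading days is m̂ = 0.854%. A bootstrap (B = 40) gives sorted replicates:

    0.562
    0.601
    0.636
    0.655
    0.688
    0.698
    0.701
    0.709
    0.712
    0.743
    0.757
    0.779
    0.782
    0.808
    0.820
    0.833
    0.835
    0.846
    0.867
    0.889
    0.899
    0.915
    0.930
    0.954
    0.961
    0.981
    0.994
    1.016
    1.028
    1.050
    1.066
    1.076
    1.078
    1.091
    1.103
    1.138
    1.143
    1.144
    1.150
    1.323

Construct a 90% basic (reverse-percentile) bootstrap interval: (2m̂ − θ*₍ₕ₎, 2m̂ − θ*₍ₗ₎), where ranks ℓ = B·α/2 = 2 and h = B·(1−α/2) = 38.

Percentile endpoints at ranks 2 and 38: θ*₍2₎ = 0.601, θ*₍38₎ = 1.144.
Basic interval reflects these around m̂:
  lower = 2 × 0.854 − 1.144 = 0.564
  upper = 2 × 0.854 − 0.601 = 1.107

(0.564, 1.107)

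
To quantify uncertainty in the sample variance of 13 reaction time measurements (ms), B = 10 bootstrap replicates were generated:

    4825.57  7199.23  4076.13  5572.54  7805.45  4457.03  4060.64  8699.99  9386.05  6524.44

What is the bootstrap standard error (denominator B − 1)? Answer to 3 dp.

Bootstrap SE is the standard deviation of the 10 replicate variances.
Mean of replicates: (4825.57 + 7199.23 + 4076.13 + 5572.54 + 7805.45 + 4457.03 + 4060.64 + 8699.99 + 9386.05 + 6524.44) / 10 = 62607.0700 / 10 = 6260.7070
Sum of squared deviations: (−1435.1370)² + (+938.5230)² + (−2184.5770)² + (−688.1670)² + (+1544.7430)² + (−1803.6770)² + (−2200.0670)² + (+2439.2830)² + (+3125.3430)² + (+263.7330)² = 34453596.0970
Variance = 34453596.0970 / 9 = 3828177.3441
SE* = √3828177.3441

SE* = 1956.573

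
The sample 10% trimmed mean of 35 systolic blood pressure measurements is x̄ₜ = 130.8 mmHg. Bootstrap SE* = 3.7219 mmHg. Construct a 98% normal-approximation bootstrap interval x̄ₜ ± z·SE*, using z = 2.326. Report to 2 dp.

Margin = 2.326 × 3.7219 = 8.657
Interval: 130.8 ± 8.657

(122.14, 139.46)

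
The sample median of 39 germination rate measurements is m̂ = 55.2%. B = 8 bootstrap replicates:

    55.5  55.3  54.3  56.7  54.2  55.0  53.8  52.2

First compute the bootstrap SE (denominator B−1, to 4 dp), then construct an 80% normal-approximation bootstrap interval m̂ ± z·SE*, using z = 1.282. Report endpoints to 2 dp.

(53.49, 56.91)

Mean of replicates = 54.6250; sum of squared deviations = 12.5150; SE* = √(12.5150/7) = 1.3371
Margin = 1.282 × 1.3371 = 1.714
Interval: 55.2 ± 1.714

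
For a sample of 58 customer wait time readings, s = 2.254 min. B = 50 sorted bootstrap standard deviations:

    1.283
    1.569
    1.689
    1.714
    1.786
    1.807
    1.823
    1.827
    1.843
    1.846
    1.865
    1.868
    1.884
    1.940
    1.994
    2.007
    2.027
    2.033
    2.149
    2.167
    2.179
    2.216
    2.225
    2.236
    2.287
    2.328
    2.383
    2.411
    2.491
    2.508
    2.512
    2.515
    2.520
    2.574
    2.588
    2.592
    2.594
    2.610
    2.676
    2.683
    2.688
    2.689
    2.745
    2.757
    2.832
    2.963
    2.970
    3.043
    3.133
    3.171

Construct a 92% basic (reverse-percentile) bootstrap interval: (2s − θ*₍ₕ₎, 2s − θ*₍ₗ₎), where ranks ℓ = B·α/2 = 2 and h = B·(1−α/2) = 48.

Percentile endpoints at ranks 2 and 48: θ*₍2₎ = 1.569, θ*₍48₎ = 3.043.
Basic interval reflects these around s:
  lower = 2 × 2.254 − 3.043 = 1.465
  upper = 2 × 2.254 − 1.569 = 2.939

(1.465, 2.939)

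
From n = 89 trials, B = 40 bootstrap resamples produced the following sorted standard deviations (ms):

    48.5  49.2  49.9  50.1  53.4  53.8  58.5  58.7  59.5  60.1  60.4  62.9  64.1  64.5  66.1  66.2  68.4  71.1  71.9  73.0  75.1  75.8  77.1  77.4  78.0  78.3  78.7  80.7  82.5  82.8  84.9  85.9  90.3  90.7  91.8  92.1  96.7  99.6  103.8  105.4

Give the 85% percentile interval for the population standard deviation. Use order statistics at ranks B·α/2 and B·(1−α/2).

α = 0.15; lower rank = 40 × 0.075 = 3; upper rank = 40 × 0.925 = 37.
The 3rd smallest replicate is 49.9; the 37th is 96.7.

(49.9, 96.7)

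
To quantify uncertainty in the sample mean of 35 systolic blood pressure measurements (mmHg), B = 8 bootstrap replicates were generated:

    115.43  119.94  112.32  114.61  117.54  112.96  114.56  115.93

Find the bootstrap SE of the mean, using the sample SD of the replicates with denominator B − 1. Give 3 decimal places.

SE* = 2.457

Bootstrap SE is the standard deviation of the 8 replicate means.
Mean of replicates: (115.43 + 119.94 + 112.32 + 114.61 + 117.54 + 112.96 + 114.56 + 115.93) / 8 = 923.2900 / 8 = 115.4112
Sum of squared deviations: (+0.0188)² + (+4.5288)² + (−3.0913)² + (−0.8012)² + (+2.1288)² + (−2.4513)² + (−0.8512)² + (+0.5188)² = 42.2417
Variance = 42.2417 / 7 = 6.0345
SE* = √6.0345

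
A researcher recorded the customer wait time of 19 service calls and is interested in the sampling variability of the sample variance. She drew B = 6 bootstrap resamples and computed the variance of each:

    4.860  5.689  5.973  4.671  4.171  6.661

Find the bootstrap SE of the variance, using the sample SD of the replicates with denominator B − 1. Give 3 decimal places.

SE* = 0.929

Bootstrap SE is the standard deviation of the 6 replicate variances.
Mean of replicates: (4.860 + 5.689 + 5.973 + 4.671 + 4.171 + 6.661) / 6 = 32.0250 / 6 = 5.3375
Sum of squared deviations: (−0.4775)² + (+0.3515)² + (+0.6355)² + (−0.6665)² + (−1.1665)² + (+1.3235)² = 4.3120
Variance = 4.3120 / 5 = 0.8624
SE* = √0.8624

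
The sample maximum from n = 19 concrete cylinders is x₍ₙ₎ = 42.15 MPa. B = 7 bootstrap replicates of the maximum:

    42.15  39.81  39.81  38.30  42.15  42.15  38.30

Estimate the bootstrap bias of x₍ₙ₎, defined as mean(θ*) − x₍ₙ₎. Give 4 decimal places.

bias = −1.7686

mean(θ*) = (42.15 + 39.81 + 39.81 + 38.30 + 42.15 + 42.15 + 38.30) / 7 = 40.38143
bias = 40.38143 − 42.15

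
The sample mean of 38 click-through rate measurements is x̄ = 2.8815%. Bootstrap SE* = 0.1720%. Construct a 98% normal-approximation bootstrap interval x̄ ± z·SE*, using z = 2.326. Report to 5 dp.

(2.48143, 3.28157)

Margin = 2.326 × 0.1720 = 0.400072
Interval: 2.8815 ± 0.400072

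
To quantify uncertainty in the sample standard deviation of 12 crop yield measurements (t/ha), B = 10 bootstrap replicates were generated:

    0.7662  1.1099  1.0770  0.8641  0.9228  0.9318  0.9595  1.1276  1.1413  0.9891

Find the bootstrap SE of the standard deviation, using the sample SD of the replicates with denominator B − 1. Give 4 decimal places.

SE* = 0.1241

Bootstrap SE is the standard deviation of the 10 replicate standard deviations.
Mean of replicates: (0.7662 + 1.1099 + 1.0770 + 0.8641 + 0.9228 + 0.9318 + 0.9595 + 1.1276 + 1.1413 + 0.9891) / 10 = 9.88930 / 10 = 0.98893
Sum of squared deviations: (−0.22273)² + (+0.12097)² + (+0.08807)² + (−0.12483)² + (−0.06613)² + (−0.05713)² + (−0.02943)² + (+0.13867)² + (+0.15237)² + (+0.00017)² = 0.13853
Variance = 0.13853 / 9 = 0.01539
SE* = √0.01539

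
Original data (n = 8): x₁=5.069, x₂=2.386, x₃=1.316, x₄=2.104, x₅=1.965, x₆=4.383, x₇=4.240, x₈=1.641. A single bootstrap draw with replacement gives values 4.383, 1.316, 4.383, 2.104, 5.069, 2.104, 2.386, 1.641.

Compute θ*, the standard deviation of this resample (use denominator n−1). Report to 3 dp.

Mean = 2.9232; sum of squared deviations = 14.7244
s² = 14.7244 / 7 = 2.1035
s = √2.1035 = 1.450

θ* = 1.450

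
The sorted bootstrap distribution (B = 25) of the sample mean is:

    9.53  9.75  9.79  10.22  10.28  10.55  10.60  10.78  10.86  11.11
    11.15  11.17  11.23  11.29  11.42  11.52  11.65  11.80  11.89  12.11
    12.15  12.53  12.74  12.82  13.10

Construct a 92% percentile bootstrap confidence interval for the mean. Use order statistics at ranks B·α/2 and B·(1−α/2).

α = 0.08; lower rank = 25 × 0.040 = 1; upper rank = 25 × 0.960 = 24.
The 1st smallest replicate is 9.53; the 24th is 12.82.

(9.53, 12.82)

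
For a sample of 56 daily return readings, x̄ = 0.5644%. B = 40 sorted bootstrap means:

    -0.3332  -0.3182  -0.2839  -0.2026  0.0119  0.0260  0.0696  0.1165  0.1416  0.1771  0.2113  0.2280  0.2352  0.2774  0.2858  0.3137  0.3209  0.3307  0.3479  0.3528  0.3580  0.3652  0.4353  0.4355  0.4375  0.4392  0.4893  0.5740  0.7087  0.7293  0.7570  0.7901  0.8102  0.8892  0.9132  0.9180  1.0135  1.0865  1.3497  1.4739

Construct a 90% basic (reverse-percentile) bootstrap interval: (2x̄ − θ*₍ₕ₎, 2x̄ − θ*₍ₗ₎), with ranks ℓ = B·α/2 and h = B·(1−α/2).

(0.0423, 1.4470)

Percentile endpoints at ranks 2 and 38: θ*₍2₎ = -0.3182, θ*₍38₎ = 1.0865.
Basic interval reflects these around x̄:
  lower = 2 × 0.5644 − 1.0865 = 0.0423
  upper = 2 × 0.5644 − -0.3182 = 1.4470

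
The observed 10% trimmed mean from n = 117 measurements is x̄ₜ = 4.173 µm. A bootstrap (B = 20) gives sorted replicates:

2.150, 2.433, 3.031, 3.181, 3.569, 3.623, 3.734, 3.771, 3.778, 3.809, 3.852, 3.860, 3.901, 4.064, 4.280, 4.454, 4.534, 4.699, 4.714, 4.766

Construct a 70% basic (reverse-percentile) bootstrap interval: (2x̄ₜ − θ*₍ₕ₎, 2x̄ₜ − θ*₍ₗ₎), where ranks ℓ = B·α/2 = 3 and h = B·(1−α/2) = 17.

Percentile endpoints at ranks 3 and 17: θ*₍3₎ = 3.031, θ*₍17₎ = 4.534.
Basic interval reflects these around x̄ₜ:
  lower = 2 × 4.173 − 4.534 = 3.812
  upper = 2 × 4.173 − 3.031 = 5.315

(3.812, 5.315)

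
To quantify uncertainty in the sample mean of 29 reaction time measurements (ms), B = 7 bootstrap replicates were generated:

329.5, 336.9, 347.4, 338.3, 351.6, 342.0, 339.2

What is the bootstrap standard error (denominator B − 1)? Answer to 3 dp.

SE* = 7.226

Bootstrap SE is the standard deviation of the 7 replicate means.
Mean of replicates: (329.5 + 336.9 + 347.4 + 338.3 + 351.6 + 342.0 + 339.2) / 7 = 2384.9000 / 7 = 340.7000
Sum of squared deviations: (−11.2000)² + (−3.8000)² + (+6.7000)² + (−2.4000)² + (+10.9000)² + (+1.3000)² + (−1.5000)² = 313.2800
Variance = 313.2800 / 6 = 52.2133
SE* = √52.2133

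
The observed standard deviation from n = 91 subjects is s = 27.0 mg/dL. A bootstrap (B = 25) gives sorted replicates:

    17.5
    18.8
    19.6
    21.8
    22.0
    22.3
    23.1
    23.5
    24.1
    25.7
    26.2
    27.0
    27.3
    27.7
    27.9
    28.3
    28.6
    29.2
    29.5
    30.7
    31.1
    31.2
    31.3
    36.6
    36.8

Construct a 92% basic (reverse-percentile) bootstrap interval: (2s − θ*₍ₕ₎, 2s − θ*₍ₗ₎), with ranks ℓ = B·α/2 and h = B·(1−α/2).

(17.4, 36.5)

Percentile endpoints at ranks 1 and 24: θ*₍1₎ = 17.5, θ*₍24₎ = 36.6.
Basic interval reflects these around s:
  lower = 2 × 27.0 − 36.6 = 17.4
  upper = 2 × 27.0 − 17.5 = 36.5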